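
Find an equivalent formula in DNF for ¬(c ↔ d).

(c ∧ ¬d) ∨ (d ∧ ¬c)

¬(c ↔ d)
⇔ ¬((c → d) ∧ (d → c))   (eliminate ↔)
⇔ ¬((¬c ∨ d) ∧ (d → c))   (eliminate →)
⇔ ¬((¬c ∨ d) ∧ (¬d ∨ c))   (eliminate →)
⇔ ¬(¬c ∨ d) ∨ ¬(¬d ∨ c)   (De Morgan)
⇔ (¬¬c ∧ ¬d) ∨ ¬(¬d ∨ c)   (De Morgan)
⇔ (c ∧ ¬d) ∨ ¬(¬d ∨ c)   (double negation)
⇔ (c ∧ ¬d) ∨ (¬¬d ∧ ¬c)   (De Morgan)
⇔ (c ∧ ¬d) ∨ (d ∧ ¬c)   (double negation)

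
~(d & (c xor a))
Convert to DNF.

~(d & (c xor a))
≡ ~(d & ((c & ~a) | (~c & a)))   [expand xor]
≡ ~d | ~((c & ~a) | (~c & a))   [De Morgan]
≡ ~d | (~(c & ~a) & ~(~c & a))   [De Morgan]
≡ ~d | ((~c | ~~a) & ~(~c & a))   [De Morgan]
≡ ~d | ((~c | a) & ~(~c & a))   [double negation]
≡ ~d | ((~c | a) & (~~c | ~a))   [De Morgan]
≡ ~d | ((~c | a) & (c | ~a))   [double negation]
≡ ~d | (~c & c) | (~c & ~a) | (a & c) | (a & ~a)   [distribute & over |]
≡ ~d | (~c & ~a) | (a & c)   [simplify]

~d | (~c & ~a) | (a & c)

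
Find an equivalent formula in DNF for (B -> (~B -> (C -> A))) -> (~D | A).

~D | A

(B -> (~B -> (C -> A))) -> (~D | A)
≡ ~(B -> (~B -> (C -> A))) | ~D | A   [eliminate ->]
≡ ~(~B | (~B -> (C -> A))) | ~D | A   [eliminate ->]
≡ ~(~B | ~~B | (C -> A)) | ~D | A   [eliminate ->]
≡ ~(~B | ~~B | ~C | A) | ~D | A   [eliminate ->]
≡ (~~B & ~~~B & ~~C & ~A) | ~D | A   [De Morgan]
≡ (B & ~~~B & ~~C & ~A) | ~D | A   [double negation]
≡ (B & ~B & ~~C & ~A) | ~D | A   [double negation]
≡ (B & ~B & C & ~A) | ~D | A   [double negation]
≡ ~D | A   [simplify]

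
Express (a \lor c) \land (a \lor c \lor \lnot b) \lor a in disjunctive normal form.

(a \lor c) \land (a \lor c \lor \lnot b) \lor a
≡ a \land a \lor a \land c \lor a \land \lnot b \lor c \land a \lor c \land c \lor c \land \lnot b \lor a
≡ a \lor c

a \lor c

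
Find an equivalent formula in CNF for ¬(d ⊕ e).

(¬d ∨ e) ∧ (¬e ∨ d)

¬(d ⊕ e)
⇔ ¬((d ∨ e) ∧ ¬(d ∧ e))   [expand ⊕]
⇔ ¬(d ∨ e) ∨ ¬¬(d ∧ e)   [De Morgan]
⇔ (¬d ∧ ¬e) ∨ ¬¬(d ∧ e)   [De Morgan]
⇔ (¬d ∧ ¬e) ∨ (d ∧ e)   [double negation]
⇔ (¬d ∨ d) ∧ (¬d ∨ e) ∧ (¬e ∨ d) ∧ (¬e ∨ e)   [distribute ∨ over ∧]
⇔ (¬d ∨ e) ∧ (¬e ∨ d)   [simplify]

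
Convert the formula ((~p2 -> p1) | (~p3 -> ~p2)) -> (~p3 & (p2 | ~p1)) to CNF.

(~p1 | p2) & ~p3

((~p2 -> p1) | (~p3 -> ~p2)) -> (~p3 & (p2 | ~p1))
≡ ~((~p2 -> p1) | (~p3 -> ~p2)) | (~p3 & (p2 | ~p1))   (eliminate ->)
≡ ~(~~p2 | p1 | (~p3 -> ~p2)) | (~p3 & (p2 | ~p1))   (eliminate ->)
≡ ~(~~p2 | p1 | ~~p3 | ~p2) | (~p3 & (p2 | ~p1))   (eliminate ->)
≡ (~~~p2 & ~p1 & ~~~p3 & ~~p2) | (~p3 & (p2 | ~p1))   (De Morgan)
≡ (~p2 & ~p1 & ~~~p3 & ~~p2) | (~p3 & (p2 | ~p1))   (double negation)
≡ (~p2 & ~p1 & ~p3 & ~~p2) | (~p3 & (p2 | ~p1))   (double negation)
≡ (~p2 & ~p1 & ~p3 & p2) | (~p3 & (p2 | ~p1))   (double negation)
≡ (~p2 | ~p3) & (~p2 | p2 | ~p1) & (~p1 | ~p3) & (~p1 | p2 | ~p1) & (~p3 | ~p3) & (~p3 | p2 | ~p1) & (p2 | ~p3) & (p2 | p2 | ~p1)   (distribute | over &)
≡ (~p1 | p2) & ~p3   (simplify)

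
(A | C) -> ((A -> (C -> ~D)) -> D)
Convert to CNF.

(~A | D) & (~C | D)

(A | C) -> ((A -> (C -> ~D)) -> D)
≡ ~(A | C) | ((A -> (C -> ~D)) -> D)   — eliminate ->
≡ ~(A | C) | ~(A -> (C -> ~D)) | D   — eliminate ->
≡ ~(A | C) | ~(~A | (C -> ~D)) | D   — eliminate ->
≡ ~(A | C) | ~(~A | ~C | ~D) | D   — eliminate ->
≡ (~A & ~C) | ~(~A | ~C | ~D) | D   — De Morgan
≡ (~A & ~C) | (~~A & ~~C & ~~D) | D   — De Morgan
≡ (~A & ~C) | (A & ~~C & ~~D) | D   — double negation
≡ (~A & ~C) | (A & C & ~~D) | D   — double negation
≡ (~A & ~C) | (A & C & D) | D   — double negation
≡ (~A | A | D) & (~A | C | D) & (~A | D | D) & (~C | A | D) & (~C | C | D) & (~C | D | D)   — distribute | over &
≡ (~A | D) & (~C | D)   — simplify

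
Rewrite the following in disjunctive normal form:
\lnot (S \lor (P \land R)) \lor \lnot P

\lnot (S \lor (P \land R)) \lor \lnot P
≡ (\lnot S \land \lnot (P \land R)) \lor \lnot P   [De Morgan]
≡ (\lnot S \land (\lnot P \lor \lnot R)) \lor \lnot P   [De Morgan]
≡ (\lnot S \land \lnot P) \lor (\lnot S \land \lnot R) \lor \lnot P   [distribute \land over \lor]
≡ (\lnot S \land \lnot R) \lor \lnot P   [simplify]

(\lnot S \land \lnot R) \lor \lnot P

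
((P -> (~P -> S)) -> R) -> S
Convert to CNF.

~R | S

((P -> (~P -> S)) -> R) -> S
= ~((P -> (~P -> S)) -> R) | S   — eliminate ->
= ~(~(P -> (~P -> S)) | R) | S   — eliminate ->
= ~(~(~P | (~P -> S)) | R) | S   — eliminate ->
= ~(~(~P | ~~P | S) | R) | S   — eliminate ->
= (~~(~P | ~~P | S) & ~R) | S   — De Morgan
= ((~P | ~~P | S) & ~R) | S   — double negation
= ((~P | P | S) & ~R) | S   — double negation
= (~P | P | S | S) & (~R | S)   — distribute | over &
= ~R | S   — simplify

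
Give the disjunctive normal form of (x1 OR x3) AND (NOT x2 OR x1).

(x1 OR x3) AND (NOT x2 OR x1)
⇔ (x1 AND NOT x2) OR (x1 AND x1) OR (x3 AND NOT x2) OR (x3 AND x1)   [distribute AND over OR]
⇔ x1 OR (x3 AND NOT x2)   [simplify]

x1 OR (x3 AND NOT x2)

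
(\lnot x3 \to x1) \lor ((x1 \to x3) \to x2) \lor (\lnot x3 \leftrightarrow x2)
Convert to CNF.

x3 \lor x1 \lor x2

(\lnot x3 \to x1) \lor ((x1 \to x3) \to x2) \lor (\lnot x3 \leftrightarrow x2)
= \lnot \lnot x3 \lor x1 \lor ((x1 \to x3) \to x2) \lor (\lnot x3 \leftrightarrow x2)   [eliminate \to]
= \lnot \lnot x3 \lor x1 \lor \lnot (x1 \to x3) \lor x2 \lor (\lnot x3 \leftrightarrow x2)   [eliminate \to]
= \lnot \lnot x3 \lor x1 \lor \lnot (\lnot x1 \lor x3) \lor x2 \lor (\lnot x3 \leftrightarrow x2)   [eliminate \to]
= \lnot \lnot x3 \lor x1 \lor \lnot (\lnot x1 \lor x3) \lor x2 \lor ((\lnot x3 \to x2) \land (x2 \to \lnot x3))   [eliminate \leftrightarrow]
= \lnot \lnot x3 \lor x1 \lor \lnot (\lnot x1 \lor x3) \lor x2 \lor ((\lnot \lnot x3 \lor x2) \land (x2 \to \lnot x3))   [eliminate \to]
= \lnot \lnot x3 \lor x1 \lor \lnot (\lnot x1 \lor x3) \lor x2 \lor ((\lnot \lnot x3 \lor x2) \land (\lnot x2 \lor \lnot x3))   [eliminate \to]
= x3 \lor x1 \lor \lnot (\lnot x1 \lor x3) \lor x2 \lor ((\lnot \lnot x3 \lor x2) \land (\lnot x2 \lor \lnot x3))   [double negation]
= x3 \lor x1 \lor (\lnot \lnot x1 \land \lnot x3) \lor x2 \lor ((\lnot \lnot x3 \lor x2) \land (\lnot x2 \lor \lnot x3))   [De Morgan]
= x3 \lor x1 \lor (x1 \land \lnot x3) \lor x2 \lor ((\lnot \lnot x3 \lor x2) \land (\lnot x2 \lor \lnot x3))   [double negation]
= x3 \lor x1 \lor (x1 \land \lnot x3) \lor x2 \lor ((x3 \lor x2) \land (\lnot x2 \lor \lnot x3))   [double negation]
= (x3 \lor x1 \lor x1 \lor x2 \lor x3 \lor x2) \land (x3 \lor x1 \lor x1 \lor x2 \lor \lnot x2 \lor \lnot x3) \land (x3 \lor x1 \lor \lnot x3 \lor x2 \lor x3 \lor x2) \land (x3 \lor x1 \lor \lnot x3 \lor x2 \lor \lnot x2 \lor \lnot x3)   [distribute \lor over \land]
= x3 \lor x1 \lor x2   [simplify]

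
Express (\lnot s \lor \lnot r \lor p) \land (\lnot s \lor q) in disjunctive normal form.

(\lnot s \lor \lnot r \lor p) \land (\lnot s \lor q)
= (\lnot s \land \lnot s) \lor (\lnot s \land q) \lor (\lnot r \land \lnot s) \lor (\lnot r \land q) \lor (p \land \lnot s) \lor (p \land q)   [distribute \land over \lor]
= \lnot s \lor (\lnot r \land q) \lor (p \land q)   [simplify]

\lnot s \lor (\lnot r \land q) \lor (p \land q)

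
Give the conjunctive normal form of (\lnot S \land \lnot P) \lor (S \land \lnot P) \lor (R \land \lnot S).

(\lnot S \land \lnot P) \lor (S \land \lnot P) \lor (R \land \lnot S)
≡ (\lnot S \lor S \lor R) \land (\lnot S \lor S \lor \lnot S) \land (\lnot S \lor \lnot P \lor R) \land (\lnot S \lor \lnot P \lor \lnot S) \land (\lnot P \lor S \lor R) \land (\lnot P \lor S \lor \lnot S) \land (\lnot P \lor \lnot P \lor R) \land (\lnot P \lor \lnot P \lor \lnot S)   [distribute \lor over \land]
≡ (\lnot S \lor \lnot P) \land (\lnot P \lor R)   [simplify]

(\lnot S \lor \lnot P) \land (\lnot P \lor R)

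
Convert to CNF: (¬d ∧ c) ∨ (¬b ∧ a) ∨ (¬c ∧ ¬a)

(¬d ∧ c) ∨ (¬b ∧ a) ∨ (¬c ∧ ¬a)
≡ (¬d ∨ ¬b ∨ ¬c) ∧ (¬d ∨ ¬b ∨ ¬a) ∧ (¬d ∨ a ∨ ¬c) ∧ (¬d ∨ a ∨ ¬a) ∧ (c ∨ ¬b ∨ ¬c) ∧ (c ∨ ¬b ∨ ¬a) ∧ (c ∨ a ∨ ¬c) ∧ (c ∨ a ∨ ¬a)   [distribute ∨ over ∧]
≡ (¬d ∨ ¬b ∨ ¬c) ∧ (¬d ∨ ¬b ∨ ¬a) ∧ (¬d ∨ a ∨ ¬c) ∧ (c ∨ ¬b ∨ ¬a)   [simplify]

(¬d ∨ ¬b ∨ ¬c) ∧ (¬d ∨ ¬b ∨ ¬a) ∧ (¬d ∨ a ∨ ¬c) ∧ (c ∨ ¬b ∨ ¬a)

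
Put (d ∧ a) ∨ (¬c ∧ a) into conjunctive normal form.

(d ∨ ¬c) ∧ a

(d ∧ a) ∨ (¬c ∧ a)
≡ (d ∨ ¬c) ∧ (d ∨ a) ∧ (a ∨ ¬c) ∧ (a ∨ a)   [distribute ∨ over ∧]
≡ (d ∨ ¬c) ∧ a   [simplify]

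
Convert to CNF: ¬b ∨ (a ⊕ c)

(¬b ∨ a ∨ c) ∧ (¬b ∨ ¬a ∨ ¬c)

¬b ∨ (a ⊕ c)
= ¬b ∨ ((a ∨ c) ∧ ¬(a ∧ c))   [expand ⊕]
= ¬b ∨ ((a ∨ c) ∧ (¬a ∨ ¬c))   [De Morgan]
= (¬b ∨ a ∨ c) ∧ (¬b ∨ ¬a ∨ ¬c)   [distribute ∨ over ∧]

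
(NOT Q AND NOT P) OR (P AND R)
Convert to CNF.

(NOT Q AND NOT P) OR (P AND R)
⇔ (NOT Q OR P) AND (NOT Q OR R) AND (NOT P OR P) AND (NOT P OR R)   [distribute OR over AND]
⇔ (NOT Q OR P) AND (NOT Q OR R) AND (NOT P OR R)   [simplify]

(NOT Q OR P) AND (NOT Q OR R) AND (NOT P OR R)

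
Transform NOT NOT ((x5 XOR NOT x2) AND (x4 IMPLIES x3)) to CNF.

NOT NOT ((x5 XOR NOT x2) AND (x4 IMPLIES x3))
≡ NOT NOT ((x5 OR NOT x2) AND NOT (x5 AND NOT x2) AND (x4 IMPLIES x3))   [expand XOR]
≡ NOT NOT ((x5 OR NOT x2) AND NOT (x5 AND NOT x2) AND (NOT x4 OR x3))   [eliminate IMPLIES]
≡ (x5 OR NOT x2) AND NOT (x5 AND NOT x2) AND (NOT x4 OR x3)   [double negation]
≡ (x5 OR NOT x2) AND (NOT x5 OR NOT NOT x2) AND (NOT x4 OR x3)   [De Morgan]
≡ (x5 OR NOT x2) AND (NOT x5 OR x2) AND (NOT x4 OR x3)   [double negation]

(x5 OR NOT x2) AND (NOT x5 OR x2) AND (NOT x4 OR x3)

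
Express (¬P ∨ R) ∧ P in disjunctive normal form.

R ∧ P

(¬P ∨ R) ∧ P
= (¬P ∧ P) ∨ (R ∧ P)   (distribute ∧ over ∨)
= R ∧ P   (simplify)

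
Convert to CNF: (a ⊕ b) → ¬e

(¬a ∨ b ∨ ¬e) ∧ (¬b ∨ a ∨ ¬e)

(a ⊕ b) → ¬e
⇔ ¬(a ⊕ b) ∨ ¬e   [eliminate →]
⇔ ¬((a ∨ b) ∧ ¬(a ∧ b)) ∨ ¬e   [expand ⊕]
⇔ ¬(a ∨ b) ∨ ¬¬(a ∧ b) ∨ ¬e   [De Morgan]
⇔ (¬a ∧ ¬b) ∨ ¬¬(a ∧ b) ∨ ¬e   [De Morgan]
⇔ (¬a ∧ ¬b) ∨ (a ∧ b) ∨ ¬e   [double negation]
⇔ (¬a ∨ a ∨ ¬e) ∧ (¬a ∨ b ∨ ¬e) ∧ (¬b ∨ a ∨ ¬e) ∧ (¬b ∨ b ∨ ¬e)   [distribute ∨ over ∧]
⇔ (¬a ∨ b ∨ ¬e) ∧ (¬b ∨ a ∨ ¬e)   [simplify]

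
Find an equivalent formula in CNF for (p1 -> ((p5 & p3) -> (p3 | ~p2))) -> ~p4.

(p1 | ~p4) & (p5 | ~p4) & (p3 | ~p4) & (~p3 | ~p4) & (p2 | ~p4)

(p1 -> ((p5 & p3) -> (p3 | ~p2))) -> ~p4
= ~(p1 -> ((p5 & p3) -> (p3 | ~p2))) | ~p4   — eliminate ->
= ~(~p1 | ((p5 & p3) -> (p3 | ~p2))) | ~p4   — eliminate ->
= ~(~p1 | ~(p5 & p3) | p3 | ~p2) | ~p4   — eliminate ->
= (~~p1 & ~~(p5 & p3) & ~p3 & ~~p2) | ~p4   — De Morgan
= (p1 & ~~(p5 & p3) & ~p3 & ~~p2) | ~p4   — double negation
= (p1 & p5 & p3 & ~p3 & ~~p2) | ~p4   — double negation
= (p1 & p5 & p3 & ~p3 & p2) | ~p4   — double negation
= (p1 | ~p4) & (p5 | ~p4) & (p3 | ~p4) & (~p3 | ~p4) & (p2 | ~p4)   — distribute | over &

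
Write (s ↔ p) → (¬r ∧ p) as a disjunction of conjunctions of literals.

(s ↔ p) → (¬r ∧ p)
⇔ ¬(s ↔ p) ∨ (¬r ∧ p)   (eliminate →)
⇔ ¬((s → p) ∧ (p → s)) ∨ (¬r ∧ p)   (eliminate ↔)
⇔ ¬((¬s ∨ p) ∧ (p → s)) ∨ (¬r ∧ p)   (eliminate →)
⇔ ¬((¬s ∨ p) ∧ (¬p ∨ s)) ∨ (¬r ∧ p)   (eliminate →)
⇔ ¬(¬s ∨ p) ∨ ¬(¬p ∨ s) ∨ (¬r ∧ p)   (De Morgan)
⇔ (¬¬s ∧ ¬p) ∨ ¬(¬p ∨ s) ∨ (¬r ∧ p)   (De Morgan)
⇔ (s ∧ ¬p) ∨ ¬(¬p ∨ s) ∨ (¬r ∧ p)   (double negation)
⇔ (s ∧ ¬p) ∨ (¬¬p ∧ ¬s) ∨ (¬r ∧ p)   (De Morgan)
⇔ (s ∧ ¬p) ∨ (p ∧ ¬s) ∨ (¬r ∧ p)   (double negation)

(s ∧ ¬p) ∨ (p ∧ ¬s) ∨ (¬r ∧ p)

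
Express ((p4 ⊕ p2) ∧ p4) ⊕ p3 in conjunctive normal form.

(¬p4 ∨ ¬p2 ∨ p3) ∧ (p4 ∨ p3) ∧ (¬p4 ∨ p2 ∨ ¬p3)

((p4 ⊕ p2) ∧ p4) ⊕ p3
≡ (((p4 ⊕ p2) ∧ p4) ∨ p3) ∧ ¬((p4 ⊕ p2) ∧ p4 ∧ p3)   [expand ⊕]
≡ (((p4 ∨ p2) ∧ ¬(p4 ∧ p2) ∧ p4) ∨ p3) ∧ ¬((p4 ⊕ p2) ∧ p4 ∧ p3)   [expand ⊕]
≡ (((p4 ∨ p2) ∧ ¬(p4 ∧ p2) ∧ p4) ∨ p3) ∧ ¬((p4 ∨ p2) ∧ ¬(p4 ∧ p2) ∧ p4 ∧ p3)   [expand ⊕]
≡ (((p4 ∨ p2) ∧ (¬p4 ∨ ¬p2) ∧ p4) ∨ p3) ∧ ¬((p4 ∨ p2) ∧ ¬(p4 ∧ p2) ∧ p4 ∧ p3)   [De Morgan]
≡ (((p4 ∨ p2) ∧ (¬p4 ∨ ¬p2) ∧ p4) ∨ p3) ∧ (¬(p4 ∨ p2) ∨ ¬¬(p4 ∧ p2) ∨ ¬p4 ∨ ¬p3)   [De Morgan]
≡ (((p4 ∨ p2) ∧ (¬p4 ∨ ¬p2) ∧ p4) ∨ p3) ∧ ((¬p4 ∧ ¬p2) ∨ ¬¬(p4 ∧ p2) ∨ ¬p4 ∨ ¬p3)   [De Morgan]
≡ (((p4 ∨ p2) ∧ (¬p4 ∨ ¬p2) ∧ p4) ∨ p3) ∧ ((¬p4 ∧ ¬p2) ∨ (p4 ∧ p2) ∨ ¬p4 ∨ ¬p3)   [double negation]
≡ (p4 ∨ p2 ∨ p3) ∧ (¬p4 ∨ ¬p2 ∨ p3) ∧ (p4 ∨ p3) ∧ (¬p4 ∨ p4 ∨ ¬p4 ∨ ¬p3) ∧ (¬p4 ∨ p2 ∨ ¬p4 ∨ ¬p3) ∧ (¬p2 ∨ p4 ∨ ¬p4 ∨ ¬p3) ∧ (¬p2 ∨ p2 ∨ ¬p4 ∨ ¬p3)   [distribute ∨ over ∧]
≡ (¬p4 ∨ ¬p2 ∨ p3) ∧ (p4 ∨ p3) ∧ (¬p4 ∨ p2 ∨ ¬p3)   [simplify]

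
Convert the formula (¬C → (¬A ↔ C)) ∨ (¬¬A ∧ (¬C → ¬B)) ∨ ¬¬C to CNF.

C ∨ A

(¬C → (¬A ↔ C)) ∨ (¬¬A ∧ (¬C → ¬B)) ∨ ¬¬C
⇔ ¬¬C ∨ (¬A ↔ C) ∨ (¬¬A ∧ (¬C → ¬B)) ∨ ¬¬C   — eliminate →
⇔ ¬¬C ∨ ((¬A → C) ∧ (C → ¬A)) ∨ (¬¬A ∧ (¬C → ¬B)) ∨ ¬¬C   — eliminate ↔
⇔ ¬¬C ∨ ((¬¬A ∨ C) ∧ (C → ¬A)) ∨ (¬¬A ∧ (¬C → ¬B)) ∨ ¬¬C   — eliminate →
⇔ ¬¬C ∨ ((¬¬A ∨ C) ∧ (¬C ∨ ¬A)) ∨ (¬¬A ∧ (¬C → ¬B)) ∨ ¬¬C   — eliminate →
⇔ ¬¬C ∨ ((¬¬A ∨ C) ∧ (¬C ∨ ¬A)) ∨ (¬¬A ∧ (¬¬C ∨ ¬B)) ∨ ¬¬C   — eliminate →
⇔ C ∨ ((¬¬A ∨ C) ∧ (¬C ∨ ¬A)) ∨ (¬¬A ∧ (¬¬C ∨ ¬B)) ∨ ¬¬C   — double negation
⇔ C ∨ ((A ∨ C) ∧ (¬C ∨ ¬A)) ∨ (¬¬A ∧ (¬¬C ∨ ¬B)) ∨ ¬¬C   — double negation
⇔ C ∨ ((A ∨ C) ∧ (¬C ∨ ¬A)) ∨ (A ∧ (¬¬C ∨ ¬B)) ∨ ¬¬C   — double negation
⇔ C ∨ ((A ∨ C) ∧ (¬C ∨ ¬A)) ∨ (A ∧ (C ∨ ¬B)) ∨ ¬¬C   — double negation
⇔ C ∨ ((A ∨ C) ∧ (¬C ∨ ¬A)) ∨ (A ∧ (C ∨ ¬B)) ∨ C   — double negation
⇔ (C ∨ A ∨ C ∨ A ∨ C) ∧ (C ∨ A ∨ C ∨ C ∨ ¬B ∨ C) ∧ (C ∨ ¬C ∨ ¬A ∨ A ∨ C) ∧ (C ∨ ¬C ∨ ¬A ∨ C ∨ ¬B ∨ C)   — distribute ∨ over ∧
⇔ C ∨ A   — simplify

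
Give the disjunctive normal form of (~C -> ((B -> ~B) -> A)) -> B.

(~C & ~B & ~A) | B

(~C -> ((B -> ~B) -> A)) -> B
⇔ ~(~C -> ((B -> ~B) -> A)) | B   — eliminate ->
⇔ ~(~~C | ((B -> ~B) -> A)) | B   — eliminate ->
⇔ ~(~~C | ~(B -> ~B) | A) | B   — eliminate ->
⇔ ~(~~C | ~(~B | ~B) | A) | B   — eliminate ->
⇔ (~~~C & ~~(~B | ~B) & ~A) | B   — De Morgan
⇔ (~C & ~~(~B | ~B) & ~A) | B   — double negation
⇔ (~C & (~B | ~B) & ~A) | B   — double negation
⇔ (~C & ~B & ~A) | (~C & ~B & ~A) | B   — distribute & over |
⇔ (~C & ~B & ~A) | B   — simplify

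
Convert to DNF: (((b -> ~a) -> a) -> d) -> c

(((b -> ~a) -> a) -> d) -> c
⇔ ~(((b -> ~a) -> a) -> d) | c   (eliminate ->)
⇔ ~(~((b -> ~a) -> a) | d) | c   (eliminate ->)
⇔ ~(~(~(b -> ~a) | a) | d) | c   (eliminate ->)
⇔ ~(~(~(~b | ~a) | a) | d) | c   (eliminate ->)
⇔ (~~(~(~b | ~a) | a) & ~d) | c   (De Morgan)
⇔ ((~(~b | ~a) | a) & ~d) | c   (double negation)
⇔ (((~~b & ~~a) | a) & ~d) | c   (De Morgan)
⇔ (((b & ~~a) | a) & ~d) | c   (double negation)
⇔ (((b & a) | a) & ~d) | c   (double negation)
⇔ (b & a & ~d) | (a & ~d) | c   (distribute & over |)
⇔ (a & ~d) | c   (simplify)

(a & ~d) | c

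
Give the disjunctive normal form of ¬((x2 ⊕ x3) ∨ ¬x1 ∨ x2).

¬((x2 ⊕ x3) ∨ ¬x1 ∨ x2)
≡ ¬(x2 ∧ ¬x3 ∨ ¬x2 ∧ x3 ∨ ¬x1 ∨ x2)   (expand ⊕)
≡ ¬(x2 ∧ ¬x3) ∧ ¬(¬x2 ∧ x3) ∧ ¬¬x1 ∧ ¬x2   (De Morgan)
≡ (¬x2 ∨ ¬¬x3) ∧ ¬(¬x2 ∧ x3) ∧ ¬¬x1 ∧ ¬x2   (De Morgan)
≡ (¬x2 ∨ x3) ∧ ¬(¬x2 ∧ x3) ∧ ¬¬x1 ∧ ¬x2   (double negation)
≡ (¬x2 ∨ x3) ∧ (¬¬x2 ∨ ¬x3) ∧ ¬¬x1 ∧ ¬x2   (De Morgan)
≡ (¬x2 ∨ x3) ∧ (x2 ∨ ¬x3) ∧ ¬¬x1 ∧ ¬x2   (double negation)
≡ (¬x2 ∨ x3) ∧ (x2 ∨ ¬x3) ∧ x1 ∧ ¬x2   (double negation)
≡ ¬x2 ∧ x2 ∧ x1 ∧ ¬x2 ∨ ¬x2 ∧ ¬x3 ∧ x1 ∧ ¬x2 ∨ x3 ∧ x2 ∧ x1 ∧ ¬x2 ∨ x3 ∧ ¬x3 ∧ x1 ∧ ¬x2   (distribute ∧ over ∨)
≡ ¬x2 ∧ ¬x3 ∧ x1   (simplify)

¬x2 ∧ ¬x3 ∧ x1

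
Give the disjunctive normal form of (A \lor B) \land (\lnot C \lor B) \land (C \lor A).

(A \land \lnot C) \lor (A \land B) \lor (B \land C)

(A \lor B) \land (\lnot C \lor B) \land (C \lor A)
⇔ (A \land \lnot C \land C) \lor (A \land \lnot C \land A) \lor (A \land B \land C) \lor (A \land B \land A) \lor (B \land \lnot C \land C) \lor (B \land \lnot C \land A) \lor (B \land B \land C) \lor (B \land B \land A)   [distribute \land over \lor]
⇔ (A \land \lnot C) \lor (A \land B) \lor (B \land C)   [simplify]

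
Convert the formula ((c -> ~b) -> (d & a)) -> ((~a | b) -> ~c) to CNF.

((c -> ~b) -> (d & a)) -> ((~a | b) -> ~c)
≡ ~((c -> ~b) -> (d & a)) | ((~a | b) -> ~c)   [eliminate ->]
≡ ~(~(c -> ~b) | (d & a)) | ((~a | b) -> ~c)   [eliminate ->]
≡ ~(~(~c | ~b) | (d & a)) | ((~a | b) -> ~c)   [eliminate ->]
≡ ~(~(~c | ~b) | (d & a)) | ~(~a | b) | ~c   [eliminate ->]
≡ (~~(~c | ~b) & ~(d & a)) | ~(~a | b) | ~c   [De Morgan]
≡ ((~c | ~b) & ~(d & a)) | ~(~a | b) | ~c   [double negation]
≡ ((~c | ~b) & (~d | ~a)) | ~(~a | b) | ~c   [De Morgan]
≡ ((~c | ~b) & (~d | ~a)) | (~~a & ~b) | ~c   [De Morgan]
≡ ((~c | ~b) & (~d | ~a)) | (a & ~b) | ~c   [double negation]
≡ (~c | ~b | a | ~c) & (~c | ~b | ~b | ~c) & (~d | ~a | a | ~c) & (~d | ~a | ~b | ~c)   [distribute | over &]
≡ ~c | ~b   [simplify]

~c | ~b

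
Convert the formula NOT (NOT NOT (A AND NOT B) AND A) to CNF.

NOT (NOT NOT (A AND NOT B) AND A)
= NOT NOT NOT (A AND NOT B) OR NOT A
= NOT (A AND NOT B) OR NOT A
= NOT A OR NOT NOT B OR NOT A
= NOT A OR B OR NOT A
= NOT A OR B

NOT A OR B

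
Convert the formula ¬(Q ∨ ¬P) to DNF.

¬Q ∧ P

¬(Q ∨ ¬P)
⇔ ¬Q ∧ ¬¬P
⇔ ¬Q ∧ P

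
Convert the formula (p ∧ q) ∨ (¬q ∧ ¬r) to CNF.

(p ∧ q) ∨ (¬q ∧ ¬r)
⇔ (p ∨ ¬q) ∧ (p ∨ ¬r) ∧ (q ∨ ¬q) ∧ (q ∨ ¬r)
⇔ (p ∨ ¬q) ∧ (p ∨ ¬r) ∧ (q ∨ ¬r)

(p ∨ ¬q) ∧ (p ∨ ¬r) ∧ (q ∨ ¬r)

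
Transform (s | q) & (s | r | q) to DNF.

(s | q) & (s | r | q)
= (s & s) | (s & r) | (s & q) | (q & s) | (q & r) | (q & q)   (distribute & over |)
= s | q   (simplify)

s | q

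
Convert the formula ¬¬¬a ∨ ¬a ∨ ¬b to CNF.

¬¬¬a ∨ ¬a ∨ ¬b
≡ ¬a ∨ ¬a ∨ ¬b   [double negation]
≡ ¬a ∨ ¬b   [simplify]

¬a ∨ ¬b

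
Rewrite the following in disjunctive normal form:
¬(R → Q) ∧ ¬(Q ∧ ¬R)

¬(R → Q) ∧ ¬(Q ∧ ¬R)
⇔ ¬(¬R ∨ Q) ∧ ¬(Q ∧ ¬R)   [eliminate →]
⇔ ¬¬R ∧ ¬Q ∧ ¬(Q ∧ ¬R)   [De Morgan]
⇔ R ∧ ¬Q ∧ ¬(Q ∧ ¬R)   [double negation]
⇔ R ∧ ¬Q ∧ (¬Q ∨ ¬¬R)   [De Morgan]
⇔ R ∧ ¬Q ∧ (¬Q ∨ R)   [double negation]
⇔ (R ∧ ¬Q ∧ ¬Q) ∨ (R ∧ ¬Q ∧ R)   [distribute ∧ over ∨]
⇔ R ∧ ¬Q   [simplify]

R ∧ ¬Q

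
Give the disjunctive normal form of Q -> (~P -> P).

Q -> (~P -> P)
= ~Q | (~P -> P)   (eliminate ->)
= ~Q | ~~P | P   (eliminate ->)
= ~Q | P | P   (double negation)
= ~Q | P   (simplify)

~Q | P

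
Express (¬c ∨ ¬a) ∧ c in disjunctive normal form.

¬a ∧ c

(¬c ∨ ¬a) ∧ c
= (¬c ∧ c) ∨ (¬a ∧ c)   (distribute ∧ over ∨)
= ¬a ∧ c   (simplify)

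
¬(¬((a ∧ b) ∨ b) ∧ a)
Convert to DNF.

b ∨ ¬a

¬(¬((a ∧ b) ∨ b) ∧ a)
≡ ¬¬((a ∧ b) ∨ b) ∨ ¬a   (De Morgan)
≡ (a ∧ b) ∨ b ∨ ¬a   (double negation)
≡ b ∨ ¬a   (simplify)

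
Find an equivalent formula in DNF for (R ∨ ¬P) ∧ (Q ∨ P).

(R ∨ ¬P) ∧ (Q ∨ P)
≡ (R ∧ Q) ∨ (R ∧ P) ∨ (¬P ∧ Q) ∨ (¬P ∧ P)   [distribute ∧ over ∨]
≡ (R ∧ Q) ∨ (R ∧ P) ∨ (¬P ∧ Q)   [simplify]

(R ∧ Q) ∨ (R ∧ P) ∨ (¬P ∧ Q)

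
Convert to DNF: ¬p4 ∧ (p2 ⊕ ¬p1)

(¬p4 ∧ p2 ∧ p1) ∨ (¬p4 ∧ ¬p2 ∧ ¬p1)

¬p4 ∧ (p2 ⊕ ¬p1)
≡ ¬p4 ∧ ((p2 ∧ ¬¬p1) ∨ (¬p2 ∧ ¬p1))
≡ ¬p4 ∧ ((p2 ∧ p1) ∨ (¬p2 ∧ ¬p1))
≡ (¬p4 ∧ p2 ∧ p1) ∨ (¬p4 ∧ ¬p2 ∧ ¬p1)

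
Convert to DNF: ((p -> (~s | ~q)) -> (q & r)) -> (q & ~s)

((p -> (~s | ~q)) -> (q & r)) -> (q & ~s)
≡ ~((p -> (~s | ~q)) -> (q & r)) | (q & ~s)   [eliminate ->]
≡ ~(~(p -> (~s | ~q)) | (q & r)) | (q & ~s)   [eliminate ->]
≡ ~(~(~p | ~s | ~q) | (q & r)) | (q & ~s)   [eliminate ->]
≡ (~~(~p | ~s | ~q) & ~(q & r)) | (q & ~s)   [De Morgan]
≡ ((~p | ~s | ~q) & ~(q & r)) | (q & ~s)   [double negation]
≡ ((~p | ~s | ~q) & (~q | ~r)) | (q & ~s)   [De Morgan]
≡ (~p & ~q) | (~p & ~r) | (~s & ~q) | (~s & ~r) | (~q & ~q) | (~q & ~r) | (q & ~s)   [distribute & over |]
≡ (~p & ~r) | (~s & ~r) | ~q | (q & ~s)   [simplify]

(~p & ~r) | (~s & ~r) | ~q | (q & ~s)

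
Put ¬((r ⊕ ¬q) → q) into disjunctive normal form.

¬((r ⊕ ¬q) → q)
⇔ ¬(¬(r ⊕ ¬q) ∨ q)
⇔ ¬(¬((r ∧ ¬¬q) ∨ (¬r ∧ ¬q)) ∨ q)
⇔ ¬¬((r ∧ ¬¬q) ∨ (¬r ∧ ¬q)) ∧ ¬q
⇔ ((r ∧ ¬¬q) ∨ (¬r ∧ ¬q)) ∧ ¬q
⇔ ((r ∧ q) ∨ (¬r ∧ ¬q)) ∧ ¬q
⇔ (r ∧ q ∧ ¬q) ∨ (¬r ∧ ¬q ∧ ¬q)
⇔ ¬r ∧ ¬q

¬r ∧ ¬q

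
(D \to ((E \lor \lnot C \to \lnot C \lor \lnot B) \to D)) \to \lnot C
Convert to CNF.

(D \to ((E \lor \lnot C \to \lnot C \lor \lnot B) \to D)) \to \lnot C
≡ \lnot (D \to ((E \lor \lnot C \to \lnot C \lor \lnot B) \to D)) \lor \lnot C   (eliminate \to)
≡ \lnot (\lnot D \lor ((E \lor \lnot C \to \lnot C \lor \lnot B) \to D)) \lor \lnot C   (eliminate \to)
≡ \lnot (\lnot D \lor \lnot (E \lor \lnot C \to \lnot C \lor \lnot B) \lor D) \lor \lnot C   (eliminate \to)
≡ \lnot (\lnot D \lor \lnot (\lnot (E \lor \lnot C) \lor \lnot C \lor \lnot B) \lor D) \lor \lnot C   (eliminate \to)
≡ \lnot \lnot D \land \lnot \lnot (\lnot (E \lor \lnot C) \lor \lnot C \lor \lnot B) \land \lnot D \lor \lnot C   (De Morgan)
≡ D \land \lnot \lnot (\lnot (E \lor \lnot C) \lor \lnot C \lor \lnot B) \land \lnot D \lor \lnot C   (double negation)
≡ D \land (\lnot (E \lor \lnot C) \lor \lnot C \lor \lnot B) \land \lnot D \lor \lnot C   (double negation)
≡ D \land (\lnot E \land \lnot \lnot C \lor \lnot C \lor \lnot B) \land \lnot D \lor \lnot C   (De Morgan)
≡ D \land (\lnot E \land C \lor \lnot C \lor \lnot B) \land \lnot D \lor \lnot C   (double negation)
≡ (D \lor \lnot C) \land (\lnot E \lor \lnot C \lor \lnot B \lor \lnot C) \land (C \lor \lnot C \lor \lnot B \lor \lnot C) \land (\lnot D \lor \lnot C)   (distribute \lor over \land)
≡ (D \lor \lnot C) \land (\lnot E \lor \lnot C \lor \lnot B) \land (\lnot D \lor \lnot C)   (simplify)

(D \lor \lnot C) \land (\lnot E \lor \lnot C \lor \lnot B) \land (\lnot D \lor \lnot C)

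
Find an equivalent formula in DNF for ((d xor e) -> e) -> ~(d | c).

((d xor e) -> e) -> ~(d | c)
≡ ~((d xor e) -> e) | ~(d | c)   [eliminate ->]
≡ ~(~(d xor e) | e) | ~(d | c)   [eliminate ->]
≡ ~(~((d & ~e) | (~d & e)) | e) | ~(d | c)   [expand xor]
≡ (~~((d & ~e) | (~d & e)) & ~e) | ~(d | c)   [De Morgan]
≡ (((d & ~e) | (~d & e)) & ~e) | ~(d | c)   [double negation]
≡ (((d & ~e) | (~d & e)) & ~e) | (~d & ~c)   [De Morgan]
≡ (d & ~e & ~e) | (~d & e & ~e) | (~d & ~c)   [distribute & over |]
≡ (d & ~e) | (~d & ~c)   [simplify]

(d & ~e) | (~d & ~c)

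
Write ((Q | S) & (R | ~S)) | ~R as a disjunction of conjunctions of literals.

((Q | S) & (R | ~S)) | ~R
≡ (Q & R) | (Q & ~S) | (S & R) | (S & ~S) | ~R
≡ (Q & R) | (Q & ~S) | (S & R) | ~R

(Q & R) | (Q & ~S) | (S & R) | ~R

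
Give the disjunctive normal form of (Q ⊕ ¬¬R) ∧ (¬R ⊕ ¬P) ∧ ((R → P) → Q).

(Q ⊕ ¬¬R) ∧ (¬R ⊕ ¬P) ∧ ((R → P) → Q)
= ((Q ∧ ¬¬¬R) ∨ (¬Q ∧ ¬¬R)) ∧ (¬R ⊕ ¬P) ∧ ((R → P) → Q)
= ((Q ∧ ¬¬¬R) ∨ (¬Q ∧ ¬¬R)) ∧ ((¬R ∧ ¬¬P) ∨ (¬¬R ∧ ¬P)) ∧ ((R → P) → Q)
= ((Q ∧ ¬¬¬R) ∨ (¬Q ∧ ¬¬R)) ∧ ((¬R ∧ ¬¬P) ∨ (¬¬R ∧ ¬P)) ∧ (¬(R → P) ∨ Q)
= ((Q ∧ ¬¬¬R) ∨ (¬Q ∧ ¬¬R)) ∧ ((¬R ∧ ¬¬P) ∨ (¬¬R ∧ ¬P)) ∧ (¬(¬R ∨ P) ∨ Q)
= ((Q ∧ ¬R) ∨ (¬Q ∧ ¬¬R)) ∧ ((¬R ∧ ¬¬P) ∨ (¬¬R ∧ ¬P)) ∧ (¬(¬R ∨ P) ∨ Q)
= ((Q ∧ ¬R) ∨ (¬Q ∧ R)) ∧ ((¬R ∧ ¬¬P) ∨ (¬¬R ∧ ¬P)) ∧ (¬(¬R ∨ P) ∨ Q)
= ((Q ∧ ¬R) ∨ (¬Q ∧ R)) ∧ ((¬R ∧ P) ∨ (¬¬R ∧ ¬P)) ∧ (¬(¬R ∨ P) ∨ Q)
= ((Q ∧ ¬R) ∨ (¬Q ∧ R)) ∧ ((¬R ∧ P) ∨ (R ∧ ¬P)) ∧ (¬(¬R ∨ P) ∨ Q)
= ((Q ∧ ¬R) ∨ (¬Q ∧ R)) ∧ ((¬R ∧ P) ∨ (R ∧ ¬P)) ∧ ((¬¬R ∧ ¬P) ∨ Q)
= ((Q ∧ ¬R) ∨ (¬Q ∧ R)) ∧ ((¬R ∧ P) ∨ (R ∧ ¬P)) ∧ ((R ∧ ¬P) ∨ Q)
= (Q ∧ ¬R ∧ ¬R ∧ P ∧ R ∧ ¬P) ∨ (Q ∧ ¬R ∧ ¬R ∧ P ∧ Q) ∨ (Q ∧ ¬R ∧ R ∧ ¬P ∧ R ∧ ¬P) ∨ (Q ∧ ¬R ∧ R ∧ ¬P ∧ Q) ∨ (¬Q ∧ R ∧ ¬R ∧ P ∧ R ∧ ¬P) ∨ (¬Q ∧ R ∧ ¬R ∧ P ∧ Q) ∨ (¬Q ∧ R ∧ R ∧ ¬P ∧ R ∧ ¬P) ∨ (¬Q ∧ R ∧ R ∧ ¬P ∧ Q)
= (Q ∧ ¬R ∧ P) ∨ (¬Q ∧ R ∧ ¬P)

(Q ∧ ¬R ∧ P) ∨ (¬Q ∧ R ∧ ¬P)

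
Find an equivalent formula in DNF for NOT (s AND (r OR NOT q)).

NOT (s AND (r OR NOT q))
= NOT s OR NOT (r OR NOT q)
= NOT s OR (NOT r AND NOT NOT q)
= NOT s OR (NOT r AND q)

NOT s OR (NOT r AND q)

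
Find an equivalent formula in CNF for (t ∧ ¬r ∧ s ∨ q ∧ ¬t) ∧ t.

(¬r ∨ q) ∧ (¬r ∨ ¬t) ∧ (s ∨ q) ∧ (s ∨ ¬t) ∧ t

(t ∧ ¬r ∧ s ∨ q ∧ ¬t) ∧ t
= (t ∨ q) ∧ (t ∨ ¬t) ∧ (¬r ∨ q) ∧ (¬r ∨ ¬t) ∧ (s ∨ q) ∧ (s ∨ ¬t) ∧ t   [distribute ∨ over ∧]
= (¬r ∨ q) ∧ (¬r ∨ ¬t) ∧ (s ∨ q) ∧ (s ∨ ¬t) ∧ t   [simplify]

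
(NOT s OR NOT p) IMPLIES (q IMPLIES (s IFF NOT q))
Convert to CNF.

p OR NOT q OR NOT s

(NOT s OR NOT p) IMPLIES (q IMPLIES (s IFF NOT q))
⇔ NOT (NOT s OR NOT p) OR (q IMPLIES (s IFF NOT q))   — eliminate IMPLIES
⇔ NOT (NOT s OR NOT p) OR NOT q OR (s IFF NOT q)   — eliminate IMPLIES
⇔ NOT (NOT s OR NOT p) OR NOT q OR ((s IMPLIES NOT q) AND (NOT q IMPLIES s))   — eliminate IFF
⇔ NOT (NOT s OR NOT p) OR NOT q OR ((NOT s OR NOT q) AND (NOT q IMPLIES s))   — eliminate IMPLIES
⇔ NOT (NOT s OR NOT p) OR NOT q OR ((NOT s OR NOT q) AND (NOT NOT q OR s))   — eliminate IMPLIES
⇔ (NOT NOT s AND NOT NOT p) OR NOT q OR ((NOT s OR NOT q) AND (NOT NOT q OR s))   — De Morgan
⇔ (s AND NOT NOT p) OR NOT q OR ((NOT s OR NOT q) AND (NOT NOT q OR s))   — double negation
⇔ (s AND p) OR NOT q OR ((NOT s OR NOT q) AND (NOT NOT q OR s))   — double negation
⇔ (s AND p) OR NOT q OR ((NOT s OR NOT q) AND (q OR s))   — double negation
⇔ (s OR NOT q OR NOT s OR NOT q) AND (s OR NOT q OR q OR s) AND (p OR NOT q OR NOT s OR NOT q) AND (p OR NOT q OR q OR s)   — distribute OR over AND
⇔ p OR NOT q OR NOT s   — simplify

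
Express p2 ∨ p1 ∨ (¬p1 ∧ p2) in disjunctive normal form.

p2 ∨ p1

p2 ∨ p1 ∨ (¬p1 ∧ p2)
⇔ p2 ∨ p1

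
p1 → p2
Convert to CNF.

¬p1 ∨ p2

p1 → p2
= ¬p1 ∨ p2   [eliminate →]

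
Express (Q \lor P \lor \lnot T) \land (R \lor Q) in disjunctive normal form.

Q \lor (P \land R) \lor (\lnot T \land R)

(Q \lor P \lor \lnot T) \land (R \lor Q)
⇔ (Q \land R) \lor (Q \land Q) \lor (P \land R) \lor (P \land Q) \lor (\lnot T \land R) \lor (\lnot T \land Q)   (distribute \land over \lor)
⇔ Q \lor (P \land R) \lor (\lnot T \land R)   (simplify)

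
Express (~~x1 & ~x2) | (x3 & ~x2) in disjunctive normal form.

(~~x1 & ~x2) | (x3 & ~x2)
⇔ (x1 & ~x2) | (x3 & ~x2)   — double negation

(x1 & ~x2) | (x3 & ~x2)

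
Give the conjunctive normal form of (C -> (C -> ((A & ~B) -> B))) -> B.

(C | B) & (A | B)

(C -> (C -> ((A & ~B) -> B))) -> B
⇔ ~(C -> (C -> ((A & ~B) -> B))) | B   — eliminate ->
⇔ ~(~C | (C -> ((A & ~B) -> B))) | B   — eliminate ->
⇔ ~(~C | ~C | ((A & ~B) -> B)) | B   — eliminate ->
⇔ ~(~C | ~C | ~(A & ~B) | B) | B   — eliminate ->
⇔ (~~C & ~~C & ~~(A & ~B) & ~B) | B   — De Morgan
⇔ (C & ~~C & ~~(A & ~B) & ~B) | B   — double negation
⇔ (C & C & ~~(A & ~B) & ~B) | B   — double negation
⇔ (C & C & A & ~B & ~B) | B   — double negation
⇔ (C | B) & (C | B) & (A | B) & (~B | B) & (~B | B)   — distribute | over &
⇔ (C | B) & (A | B)   — simplify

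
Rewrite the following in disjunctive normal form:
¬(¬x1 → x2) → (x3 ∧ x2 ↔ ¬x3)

x1 ∨ x2 ∨ ¬x2 ∧ x3

¬(¬x1 → x2) → (x3 ∧ x2 ↔ ¬x3)
= ¬¬(¬x1 → x2) ∨ (x3 ∧ x2 ↔ ¬x3)   [eliminate →]
= ¬¬(¬¬x1 ∨ x2) ∨ (x3 ∧ x2 ↔ ¬x3)   [eliminate →]
= ¬¬(¬¬x1 ∨ x2) ∨ (x3 ∧ x2 → ¬x3) ∧ (¬x3 → x3 ∧ x2)   [eliminate ↔]
= ¬¬(¬¬x1 ∨ x2) ∨ (¬(x3 ∧ x2) ∨ ¬x3) ∧ (¬x3 → x3 ∧ x2)   [eliminate →]
= ¬¬(¬¬x1 ∨ x2) ∨ (¬(x3 ∧ x2) ∨ ¬x3) ∧ (¬¬x3 ∨ x3 ∧ x2)   [eliminate →]
= ¬¬x1 ∨ x2 ∨ (¬(x3 ∧ x2) ∨ ¬x3) ∧ (¬¬x3 ∨ x3 ∧ x2)   [double negation]
= x1 ∨ x2 ∨ (¬(x3 ∧ x2) ∨ ¬x3) ∧ (¬¬x3 ∨ x3 ∧ x2)   [double negation]
= x1 ∨ x2 ∨ (¬x3 ∨ ¬x2 ∨ ¬x3) ∧ (¬¬x3 ∨ x3 ∧ x2)   [De Morgan]
= x1 ∨ x2 ∨ (¬x3 ∨ ¬x2 ∨ ¬x3) ∧ (x3 ∨ x3 ∧ x2)   [double negation]
= x1 ∨ x2 ∨ ¬x3 ∧ x3 ∨ ¬x3 ∧ x3 ∧ x2 ∨ ¬x2 ∧ x3 ∨ ¬x2 ∧ x3 ∧ x2 ∨ ¬x3 ∧ x3 ∨ ¬x3 ∧ x3 ∧ x2   [distribute ∧ over ∨]
= x1 ∨ x2 ∨ ¬x2 ∧ x3   [simplify]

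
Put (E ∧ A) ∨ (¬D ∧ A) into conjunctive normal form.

(E ∨ ¬D) ∧ A

(E ∧ A) ∨ (¬D ∧ A)
≡ (E ∨ ¬D) ∧ (E ∨ A) ∧ (A ∨ ¬D) ∧ (A ∨ A)   [distribute ∨ over ∧]
≡ (E ∨ ¬D) ∧ A   [simplify]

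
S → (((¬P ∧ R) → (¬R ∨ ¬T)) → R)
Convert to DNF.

S → (((¬P ∧ R) → (¬R ∨ ¬T)) → R)
= ¬S ∨ (((¬P ∧ R) → (¬R ∨ ¬T)) → R)   [eliminate →]
= ¬S ∨ ¬((¬P ∧ R) → (¬R ∨ ¬T)) ∨ R   [eliminate →]
= ¬S ∨ ¬(¬(¬P ∧ R) ∨ ¬R ∨ ¬T) ∨ R   [eliminate →]
= ¬S ∨ (¬¬(¬P ∧ R) ∧ ¬¬R ∧ ¬¬T) ∨ R   [De Morgan]
= ¬S ∨ (¬P ∧ R ∧ ¬¬R ∧ ¬¬T) ∨ R   [double negation]
= ¬S ∨ (¬P ∧ R ∧ R ∧ ¬¬T) ∨ R   [double negation]
= ¬S ∨ (¬P ∧ R ∧ R ∧ T) ∨ R   [double negation]
= ¬S ∨ R   [simplify]

¬S ∨ R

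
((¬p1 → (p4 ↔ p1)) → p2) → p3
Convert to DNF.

((¬p1 → (p4 ↔ p1)) → p2) → p3
≡ ¬((¬p1 → (p4 ↔ p1)) → p2) ∨ p3   [eliminate →]
≡ ¬(¬(¬p1 → (p4 ↔ p1)) ∨ p2) ∨ p3   [eliminate →]
≡ ¬(¬(¬¬p1 ∨ (p4 ↔ p1)) ∨ p2) ∨ p3   [eliminate →]
≡ ¬(¬(¬¬p1 ∨ ((p4 → p1) ∧ (p1 → p4))) ∨ p2) ∨ p3   [eliminate ↔]
≡ ¬(¬(¬¬p1 ∨ ((¬p4 ∨ p1) ∧ (p1 → p4))) ∨ p2) ∨ p3   [eliminate →]
≡ ¬(¬(¬¬p1 ∨ ((¬p4 ∨ p1) ∧ (¬p1 ∨ p4))) ∨ p2) ∨ p3   [eliminate →]
≡ (¬¬(¬¬p1 ∨ ((¬p4 ∨ p1) ∧ (¬p1 ∨ p4))) ∧ ¬p2) ∨ p3   [De Morgan]
≡ ((¬¬p1 ∨ ((¬p4 ∨ p1) ∧ (¬p1 ∨ p4))) ∧ ¬p2) ∨ p3   [double negation]
≡ ((p1 ∨ ((¬p4 ∨ p1) ∧ (¬p1 ∨ p4))) ∧ ¬p2) ∨ p3   [double negation]
≡ (p1 ∧ ¬p2) ∨ (¬p4 ∧ ¬p1 ∧ ¬p2) ∨ (¬p4 ∧ p4 ∧ ¬p2) ∨ (p1 ∧ ¬p1 ∧ ¬p2) ∨ (p1 ∧ p4 ∧ ¬p2) ∨ p3   [distribute ∧ over ∨]
≡ (p1 ∧ ¬p2) ∨ (¬p4 ∧ ¬p1 ∧ ¬p2) ∨ p3   [simplify]

(p1 ∧ ¬p2) ∨ (¬p4 ∧ ¬p1 ∧ ¬p2) ∨ p3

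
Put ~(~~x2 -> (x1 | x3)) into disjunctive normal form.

x2 & ~x1 & ~x3

~(~~x2 -> (x1 | x3))
= ~(~~~x2 | x1 | x3)   [eliminate ->]
= ~~~~x2 & ~x1 & ~x3   [De Morgan]
= ~~x2 & ~x1 & ~x3   [double negation]
= x2 & ~x1 & ~x3   [double negation]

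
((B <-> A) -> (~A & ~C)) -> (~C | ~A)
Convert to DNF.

((B <-> A) -> (~A & ~C)) -> (~C | ~A)
= ~((B <-> A) -> (~A & ~C)) | ~C | ~A
= ~(~(B <-> A) | (~A & ~C)) | ~C | ~A
= ~(~((B -> A) & (A -> B)) | (~A & ~C)) | ~C | ~A
= ~(~((~B | A) & (A -> B)) | (~A & ~C)) | ~C | ~A
= ~(~((~B | A) & (~A | B)) | (~A & ~C)) | ~C | ~A
= (~~((~B | A) & (~A | B)) & ~(~A & ~C)) | ~C | ~A
= ((~B | A) & (~A | B) & ~(~A & ~C)) | ~C | ~A
= ((~B | A) & (~A | B) & (~~A | ~~C)) | ~C | ~A
= ((~B | A) & (~A | B) & (A | ~~C)) | ~C | ~A
= ((~B | A) & (~A | B) & (A | C)) | ~C | ~A
= (~B & ~A & A) | (~B & ~A & C) | (~B & B & A) | (~B & B & C) | (A & ~A & A) | (A & ~A & C) | (A & B & A) | (A & B & C) | ~C | ~A
= (A & B) | ~C | ~A

(A & B) | ~C | ~A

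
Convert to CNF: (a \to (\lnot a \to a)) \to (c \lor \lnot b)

(a \to (\lnot a \to a)) \to (c \lor \lnot b)
⇔ \lnot (a \to (\lnot a \to a)) \lor c \lor \lnot b
⇔ \lnot (\lnot a \lor (\lnot a \to a)) \lor c \lor \lnot b
⇔ \lnot (\lnot a \lor \lnot \lnot a \lor a) \lor c \lor \lnot b
⇔ (\lnot \lnot a \land \lnot \lnot \lnot a \land \lnot a) \lor c \lor \lnot b
⇔ (a \land \lnot \lnot \lnot a \land \lnot a) \lor c \lor \lnot b
⇔ (a \land \lnot a \land \lnot a) \lor c \lor \lnot b
⇔ (a \lor c \lor \lnot b) \land (\lnot a \lor c \lor \lnot b) \land (\lnot a \lor c \lor \lnot b)
⇔ (a \lor c \lor \lnot b) \land (\lnot a \lor c \lor \lnot b)

(a \lor c \lor \lnot b) \land (\lnot a \lor c \lor \lnot b)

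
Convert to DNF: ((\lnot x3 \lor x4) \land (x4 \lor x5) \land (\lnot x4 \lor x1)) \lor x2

(\lnot x3 \land x5 \land \lnot x4) \lor (\lnot x3 \land x5 \land x1) \lor (x4 \land x1) \lor x2

((\lnot x3 \lor x4) \land (x4 \lor x5) \land (\lnot x4 \lor x1)) \lor x2
≡ (\lnot x3 \land x4 \land \lnot x4) \lor (\lnot x3 \land x4 \land x1) \lor (\lnot x3 \land x5 \land \lnot x4) \lor (\lnot x3 \land x5 \land x1) \lor (x4 \land x4 \land \lnot x4) \lor (x4 \land x4 \land x1) \lor (x4 \land x5 \land \lnot x4) \lor (x4 \land x5 \land x1) \lor x2   (distribute \land over \lor)
≡ (\lnot x3 \land x5 \land \lnot x4) \lor (\lnot x3 \land x5 \land x1) \lor (x4 \land x1) \lor x2   (simplify)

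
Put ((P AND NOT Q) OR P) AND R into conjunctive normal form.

P AND R

((P AND NOT Q) OR P) AND R
≡ (P OR P) AND (NOT Q OR P) AND R
≡ P AND R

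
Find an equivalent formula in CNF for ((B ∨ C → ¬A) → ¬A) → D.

(¬B ∨ ¬A ∨ D) ∧ (¬C ∨ ¬A ∨ D) ∧ (A ∨ D)

((B ∨ C → ¬A) → ¬A) → D
⇔ ¬((B ∨ C → ¬A) → ¬A) ∨ D
⇔ ¬(¬(B ∨ C → ¬A) ∨ ¬A) ∨ D
⇔ ¬(¬(¬(B ∨ C) ∨ ¬A) ∨ ¬A) ∨ D
⇔ ¬¬(¬(B ∨ C) ∨ ¬A) ∧ ¬¬A ∨ D
⇔ (¬(B ∨ C) ∨ ¬A) ∧ ¬¬A ∨ D
⇔ (¬B ∧ ¬C ∨ ¬A) ∧ ¬¬A ∨ D
⇔ (¬B ∧ ¬C ∨ ¬A) ∧ A ∨ D
⇔ (¬B ∨ ¬A ∨ D) ∧ (¬C ∨ ¬A ∨ D) ∧ (A ∨ D)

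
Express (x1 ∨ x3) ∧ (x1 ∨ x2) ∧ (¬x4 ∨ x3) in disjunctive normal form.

(x1 ∧ ¬x4) ∨ (x1 ∧ x3) ∨ (x3 ∧ x2)

(x1 ∨ x3) ∧ (x1 ∨ x2) ∧ (¬x4 ∨ x3)
= (x1 ∧ x1 ∧ ¬x4) ∨ (x1 ∧ x1 ∧ x3) ∨ (x1 ∧ x2 ∧ ¬x4) ∨ (x1 ∧ x2 ∧ x3) ∨ (x3 ∧ x1 ∧ ¬x4) ∨ (x3 ∧ x1 ∧ x3) ∨ (x3 ∧ x2 ∧ ¬x4) ∨ (x3 ∧ x2 ∧ x3)   — distribute ∧ over ∨
= (x1 ∧ ¬x4) ∨ (x1 ∧ x3) ∨ (x3 ∧ x2)   — simplify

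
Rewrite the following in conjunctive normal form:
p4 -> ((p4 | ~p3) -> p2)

~p4 | p2

p4 -> ((p4 | ~p3) -> p2)
⇔ ~p4 | ((p4 | ~p3) -> p2)
⇔ ~p4 | ~(p4 | ~p3) | p2
⇔ ~p4 | (~p4 & ~~p3) | p2
⇔ ~p4 | (~p4 & p3) | p2
⇔ (~p4 | ~p4 | p2) & (~p4 | p3 | p2)
⇔ ~p4 | p2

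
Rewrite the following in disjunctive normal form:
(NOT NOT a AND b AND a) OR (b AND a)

(NOT NOT a AND b AND a) OR (b AND a)
≡ (a AND b AND a) OR (b AND a)   [double negation]
≡ a AND b   [simplify]

a AND b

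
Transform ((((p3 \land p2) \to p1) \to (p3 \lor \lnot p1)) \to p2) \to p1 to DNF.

((((p3 \land p2) \to p1) \to (p3 \lor \lnot p1)) \to p2) \to p1
= \lnot ((((p3 \land p2) \to p1) \to (p3 \lor \lnot p1)) \to p2) \lor p1   (eliminate \to)
= \lnot (\lnot (((p3 \land p2) \to p1) \to (p3 \lor \lnot p1)) \lor p2) \lor p1   (eliminate \to)
= \lnot (\lnot (\lnot ((p3 \land p2) \to p1) \lor p3 \lor \lnot p1) \lor p2) \lor p1   (eliminate \to)
= \lnot (\lnot (\lnot (\lnot (p3 \land p2) \lor p1) \lor p3 \lor \lnot p1) \lor p2) \lor p1   (eliminate \to)
= (\lnot \lnot (\lnot (\lnot (p3 \land p2) \lor p1) \lor p3 \lor \lnot p1) \land \lnot p2) \lor p1   (De Morgan)
= ((\lnot (\lnot (p3 \land p2) \lor p1) \lor p3 \lor \lnot p1) \land \lnot p2) \lor p1   (double negation)
= (((\lnot \lnot (p3 \land p2) \land \lnot p1) \lor p3 \lor \lnot p1) \land \lnot p2) \lor p1   (De Morgan)
= (((p3 \land p2 \land \lnot p1) \lor p3 \lor \lnot p1) \land \lnot p2) \lor p1   (double negation)
= (p3 \land p2 \land \lnot p1 \land \lnot p2) \lor (p3 \land \lnot p2) \lor (\lnot p1 \land \lnot p2) \lor p1   (distribute \land over \lor)
= (p3 \land \lnot p2) \lor (\lnot p1 \land \lnot p2) \lor p1   (simplify)

(p3 \land \lnot p2) \lor (\lnot p1 \land \lnot p2) \lor p1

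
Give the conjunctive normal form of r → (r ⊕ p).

r → (r ⊕ p)
≡ ¬r ∨ (r ⊕ p)
≡ ¬r ∨ ((r ∨ p) ∧ ¬(r ∧ p))
≡ ¬r ∨ ((r ∨ p) ∧ (¬r ∨ ¬p))
≡ (¬r ∨ r ∨ p) ∧ (¬r ∨ ¬r ∨ ¬p)
≡ ¬r ∨ ¬p

¬r ∨ ¬p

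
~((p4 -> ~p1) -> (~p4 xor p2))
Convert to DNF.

(~p4 & p2) | (~p1 & p4 & ~p2)

~((p4 -> ~p1) -> (~p4 xor p2))
≡ ~(~(p4 -> ~p1) | (~p4 xor p2))   [eliminate ->]
≡ ~(~(~p4 | ~p1) | (~p4 xor p2))   [eliminate ->]
≡ ~(~(~p4 | ~p1) | (~p4 & ~p2) | (~~p4 & p2))   [expand xor]
≡ ~~(~p4 | ~p1) & ~(~p4 & ~p2) & ~(~~p4 & p2)   [De Morgan]
≡ (~p4 | ~p1) & ~(~p4 & ~p2) & ~(~~p4 & p2)   [double negation]
≡ (~p4 | ~p1) & (~~p4 | ~~p2) & ~(~~p4 & p2)   [De Morgan]
≡ (~p4 | ~p1) & (p4 | ~~p2) & ~(~~p4 & p2)   [double negation]
≡ (~p4 | ~p1) & (p4 | p2) & ~(~~p4 & p2)   [double negation]
≡ (~p4 | ~p1) & (p4 | p2) & (~~~p4 | ~p2)   [De Morgan]
≡ (~p4 | ~p1) & (p4 | p2) & (~p4 | ~p2)   [double negation]
≡ (~p4 & p4 & ~p4) | (~p4 & p4 & ~p2) | (~p4 & p2 & ~p4) | (~p4 & p2 & ~p2) | (~p1 & p4 & ~p4) | (~p1 & p4 & ~p2) | (~p1 & p2 & ~p4) | (~p1 & p2 & ~p2)   [distribute & over |]
≡ (~p4 & p2) | (~p1 & p4 & ~p2)   [simplify]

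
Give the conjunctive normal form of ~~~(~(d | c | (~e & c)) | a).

~~~(~(d | c | (~e & c)) | a)
⇔ ~(~(d | c | (~e & c)) | a)   — double negation
⇔ ~~(d | c | (~e & c)) & ~a   — De Morgan
⇔ (d | c | (~e & c)) & ~a   — double negation
⇔ (d | c | ~e) & (d | c | c) & ~a   — distribute | over &
⇔ (d | c) & ~a   — simplify

(d | c) & ~a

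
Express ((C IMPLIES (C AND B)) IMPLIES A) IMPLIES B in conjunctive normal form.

(NOT C OR B) AND (NOT A OR B)

((C IMPLIES (C AND B)) IMPLIES A) IMPLIES B
= NOT ((C IMPLIES (C AND B)) IMPLIES A) OR B   [eliminate IMPLIES]
= NOT (NOT (C IMPLIES (C AND B)) OR A) OR B   [eliminate IMPLIES]
= NOT (NOT (NOT C OR (C AND B)) OR A) OR B   [eliminate IMPLIES]
= (NOT NOT (NOT C OR (C AND B)) AND NOT A) OR B   [De Morgan]
= ((NOT C OR (C AND B)) AND NOT A) OR B   [double negation]
= (NOT C OR C OR B) AND (NOT C OR B OR B) AND (NOT A OR B)   [distribute OR over AND]
= (NOT C OR B) AND (NOT A OR B)   [simplify]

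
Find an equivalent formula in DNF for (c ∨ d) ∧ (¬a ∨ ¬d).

(c ∨ d) ∧ (¬a ∨ ¬d)
⇔ c ∧ ¬a ∨ c ∧ ¬d ∨ d ∧ ¬a ∨ d ∧ ¬d   [distribute ∧ over ∨]
⇔ c ∧ ¬a ∨ c ∧ ¬d ∨ d ∧ ¬a   [simplify]

c ∧ ¬a ∨ c ∧ ¬d ∨ d ∧ ¬a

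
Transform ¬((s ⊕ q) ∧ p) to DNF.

(¬s ∧ ¬q) ∨ (q ∧ s) ∨ ¬p

¬((s ⊕ q) ∧ p)
≡ ¬(((s ∧ ¬q) ∨ (¬s ∧ q)) ∧ p)   [expand ⊕]
≡ ¬((s ∧ ¬q) ∨ (¬s ∧ q)) ∨ ¬p   [De Morgan]
≡ (¬(s ∧ ¬q) ∧ ¬(¬s ∧ q)) ∨ ¬p   [De Morgan]
≡ ((¬s ∨ ¬¬q) ∧ ¬(¬s ∧ q)) ∨ ¬p   [De Morgan]
≡ ((¬s ∨ q) ∧ ¬(¬s ∧ q)) ∨ ¬p   [double negation]
≡ ((¬s ∨ q) ∧ (¬¬s ∨ ¬q)) ∨ ¬p   [De Morgan]
≡ ((¬s ∨ q) ∧ (s ∨ ¬q)) ∨ ¬p   [double negation]
≡ (¬s ∧ s) ∨ (¬s ∧ ¬q) ∨ (q ∧ s) ∨ (q ∧ ¬q) ∨ ¬p   [distribute ∧ over ∨]
≡ (¬s ∧ ¬q) ∨ (q ∧ s) ∨ ¬p   [simplify]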